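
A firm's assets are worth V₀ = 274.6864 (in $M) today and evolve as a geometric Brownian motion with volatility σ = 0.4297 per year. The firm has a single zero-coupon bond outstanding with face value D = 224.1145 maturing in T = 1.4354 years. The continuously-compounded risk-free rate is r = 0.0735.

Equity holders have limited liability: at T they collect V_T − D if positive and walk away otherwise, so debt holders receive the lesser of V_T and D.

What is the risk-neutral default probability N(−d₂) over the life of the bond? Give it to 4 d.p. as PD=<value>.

PD=0.3659

d₁ = [ln(V₀/D) + (r + σ²/2)T] / (σ√T)
   = [ln(274.6864/224.1145) + (0.0735 + 0.5·0.4297²)·1.4354] / (0.4297·√1.4354)
   = [0.203473 + 0.238020] / 0.514816 = 0.857574
d₂ = d₁ − σ√T = 0.857574 − 0.514816 = 0.342758
risk-neutral PD = N(−d₂) = N(-0.342758) = 0.365890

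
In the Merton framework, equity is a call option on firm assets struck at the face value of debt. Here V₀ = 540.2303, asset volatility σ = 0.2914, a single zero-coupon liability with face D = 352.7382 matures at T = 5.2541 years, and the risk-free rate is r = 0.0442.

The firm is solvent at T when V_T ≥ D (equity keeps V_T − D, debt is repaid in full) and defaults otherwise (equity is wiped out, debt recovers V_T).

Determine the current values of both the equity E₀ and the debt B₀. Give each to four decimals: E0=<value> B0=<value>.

d₁ = [ln(V₀/D) + (r + σ²/2)T] / (σ√T)
   = [ln(540.2303/352.7382) + (0.0442 + 0.5·0.2914²)·5.2541] / (0.2914·√5.2541)
   = [0.426269 + 0.455304] / 0.667942 = 1.319836
d₂ = d₁ − σ√T = 1.319836 − 0.667942 = 0.651894
N(d₁) = 0.906555,  N(d₂) = 0.742765,  e^(−rT) = 0.792763
E₀ = V₀·N(d₁) − D·e^(−rT)·N(d₂)
   = 540.2303·0.906555 − 352.7382·0.792763·0.742765 = 282.043359
B₀ = V₀ − E₀ = 540.2303 − 282.043359 = 258.186941

E0=282.0434 B0=258.1869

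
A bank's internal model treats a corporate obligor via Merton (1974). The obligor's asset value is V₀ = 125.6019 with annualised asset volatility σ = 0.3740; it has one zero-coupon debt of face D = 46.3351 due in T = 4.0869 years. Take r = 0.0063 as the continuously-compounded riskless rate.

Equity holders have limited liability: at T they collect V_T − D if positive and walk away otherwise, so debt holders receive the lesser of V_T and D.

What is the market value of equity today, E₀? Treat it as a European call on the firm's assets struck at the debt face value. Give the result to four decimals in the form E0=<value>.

d₁ = [ln(V₀/D) + (r + σ²/2)T] / (σ√T)
   = [ln(125.6019/46.3351) + (0.0063 + 0.5·0.3740²)·4.0869] / (0.3740·√4.0869)
   = [0.997218 + 0.311577] / 0.756081 = 1.731023
d₂ = d₁ − σ√T = 1.731023 − 0.756081 = 0.974942
N(d₁) = 0.958276,  N(d₂) = 0.835205,  e^(−rT) = 0.974581
E₀ = V₀·N(d₁) − D·e^(−rT)·N(d₂)
   = 125.6019·0.958276 − 46.3351·0.974581·0.835205 = 82.645675

E0=82.6457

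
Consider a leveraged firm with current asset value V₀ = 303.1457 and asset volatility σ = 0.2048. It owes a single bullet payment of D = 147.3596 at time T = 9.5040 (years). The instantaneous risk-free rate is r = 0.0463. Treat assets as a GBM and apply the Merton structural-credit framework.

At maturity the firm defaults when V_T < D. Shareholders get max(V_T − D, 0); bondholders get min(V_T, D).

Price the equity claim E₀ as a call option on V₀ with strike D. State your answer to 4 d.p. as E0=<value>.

E0=209.5756

d₁ = [ln(V₀/D) + (r + σ²/2)T] / (σ√T)
   = [ln(303.1457/147.3596) + (0.0463 + 0.5·0.2048²)·9.5040] / (0.2048·√9.5040)
   = [0.721338 + 0.639349] / 0.631369 = 2.155137
d₂ = d₁ − σ√T = 2.155137 − 0.631369 = 1.523768
N(d₁) = 0.984424,  N(d₂) = 0.936217,  e^(−rT) = 0.644014
E₀ = V₀·N(d₁) − D·e^(−rT)·N(d₂)
   = 303.1457·0.984424 − 147.3596·0.644014·0.936217 = 209.575568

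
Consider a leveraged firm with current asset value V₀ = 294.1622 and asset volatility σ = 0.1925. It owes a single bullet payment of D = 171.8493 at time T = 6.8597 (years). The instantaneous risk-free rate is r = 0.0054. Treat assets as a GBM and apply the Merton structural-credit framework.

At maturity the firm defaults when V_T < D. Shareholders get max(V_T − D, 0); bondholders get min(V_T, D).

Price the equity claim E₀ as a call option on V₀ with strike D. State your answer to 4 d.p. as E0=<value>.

d₁ = [ln(V₀/D) + (r + σ²/2)T] / (σ√T)
   = [ln(294.1622/171.8493) + (0.0054 + 0.5·0.1925²)·6.8597] / (0.1925·√6.8597)
   = [0.537513 + 0.164140] / 0.504177 = 1.391679
d₂ = d₁ − σ√T = 1.391679 − 0.504177 = 0.887502
N(d₁) = 0.917990,  N(d₂) = 0.812596,  e^(−rT) = 0.963635
E₀ = V₀·N(d₁) − D·e^(−rT)·N(d₂)
   = 294.1622·0.917990 − 171.8493·0.963635·0.812596 = 135.472145

E0=135.4721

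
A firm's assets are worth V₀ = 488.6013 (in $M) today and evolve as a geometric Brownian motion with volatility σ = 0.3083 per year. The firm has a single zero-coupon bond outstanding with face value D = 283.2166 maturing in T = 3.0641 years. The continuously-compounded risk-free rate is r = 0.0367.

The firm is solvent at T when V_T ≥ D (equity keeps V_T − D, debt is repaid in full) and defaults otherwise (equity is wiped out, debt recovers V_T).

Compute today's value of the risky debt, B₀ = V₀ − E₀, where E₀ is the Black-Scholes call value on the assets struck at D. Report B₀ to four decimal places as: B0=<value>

B0=243.1015

d₁ = [ln(V₀/D) + (r + σ²/2)T] / (σ√T)
   = [ln(488.6013/283.2166) + (0.0367 + 0.5·0.3083²)·3.0641] / (0.3083·√3.0641)
   = [0.545335 + 0.258072] / 0.539666 = 1.488712
d₂ = d₁ − σ√T = 1.488712 − 0.539666 = 0.949046
N(d₁) = 0.931718,  N(d₂) = 0.828701,  e^(−rT) = 0.893640
E₀ = V₀·N(d₁) − D·e^(−rT)·N(d₂)
   = 488.6013·0.931718 − 283.2166·0.893640·0.828701 = 245.499766
B₀ = V₀ − E₀ = 488.6013 − 245.499766 = 243.101534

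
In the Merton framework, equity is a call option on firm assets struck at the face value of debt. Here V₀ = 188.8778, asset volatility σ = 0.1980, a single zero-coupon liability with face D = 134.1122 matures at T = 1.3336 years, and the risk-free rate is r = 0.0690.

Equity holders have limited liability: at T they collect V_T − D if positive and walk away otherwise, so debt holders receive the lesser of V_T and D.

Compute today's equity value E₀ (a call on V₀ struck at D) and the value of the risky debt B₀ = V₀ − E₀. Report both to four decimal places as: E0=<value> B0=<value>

d₁ = [ln(V₀/D) + (r + σ²/2)T] / (σ√T)
   = [ln(188.8778/134.1122) + (0.0690 + 0.5·0.1980²)·1.3336] / (0.1980·√1.3336)
   = [0.342423 + 0.118160] / 0.228654 = 2.014327
d₂ = d₁ − σ√T = 2.014327 − 0.228654 = 1.785674
N(d₁) = 0.978012,  N(d₂) = 0.962924,  e^(−rT) = 0.912088
E₀ = V₀·N(d₁) − D·e^(−rT)·N(d₂)
   = 188.8778·0.978012 − 134.1122·0.912088·0.962924 = 66.937878
B₀ = V₀ − E₀ = 188.8778 − 66.937878 = 121.939922

E0=66.9379 B0=121.9399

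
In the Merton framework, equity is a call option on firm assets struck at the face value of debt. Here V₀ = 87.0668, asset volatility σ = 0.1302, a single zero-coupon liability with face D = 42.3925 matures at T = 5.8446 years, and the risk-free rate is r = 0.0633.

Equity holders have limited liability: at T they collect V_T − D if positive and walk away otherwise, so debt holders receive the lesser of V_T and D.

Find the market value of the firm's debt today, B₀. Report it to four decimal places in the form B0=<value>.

d₁ = [ln(V₀/D) + (r + σ²/2)T] / (σ√T)
   = [ln(87.0668/42.3925) + (0.0633 + 0.5·0.1302²)·5.8446] / (0.1302·√5.8446)
   = [0.719704 + 0.419502] / 0.314766 = 3.619212
d₂ = d₁ − σ√T = 3.619212 − 0.314766 = 3.304445
N(d₁) = 0.999852,  N(d₂) = 0.999524,  e^(−rT) = 0.690760
E₀ = V₀·N(d₁) − D·e^(−rT)·N(d₂)
   = 87.0668·0.999852 − 42.3925·0.690760·0.999524 = 57.784836
B₀ = V₀ − E₀ = 87.0668 − 57.784836 = 29.281964

B0=29.2820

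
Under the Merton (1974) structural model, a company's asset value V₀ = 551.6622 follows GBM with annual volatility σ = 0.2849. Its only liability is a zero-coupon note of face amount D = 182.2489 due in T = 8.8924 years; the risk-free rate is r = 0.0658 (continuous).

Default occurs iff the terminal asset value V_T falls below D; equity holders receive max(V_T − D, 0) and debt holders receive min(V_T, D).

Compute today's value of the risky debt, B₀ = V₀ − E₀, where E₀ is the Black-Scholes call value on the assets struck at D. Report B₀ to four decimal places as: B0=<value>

d₁ = [ln(V₀/D) + (r + σ²/2)T] / (σ√T)
   = [ln(551.6622/182.2489) + (0.0658 + 0.5·0.2849²)·8.8924] / (0.2849·√8.8924)
   = [1.107563 + 0.946009] / 0.849575 = 2.417174
d₂ = d₁ − σ√T = 2.417174 − 0.849575 = 1.567599
N(d₁) = 0.992179,  N(d₂) = 0.941513,  e^(−rT) = 0.557039
E₀ = V₀·N(d₁) − D·e^(−rT)·N(d₂)
   = 551.6622·0.992179 − 182.2489·0.557039·0.941513 = 451.765651
B₀ = V₀ − E₀ = 551.6622 − 451.765651 = 99.896549

B0=99.8965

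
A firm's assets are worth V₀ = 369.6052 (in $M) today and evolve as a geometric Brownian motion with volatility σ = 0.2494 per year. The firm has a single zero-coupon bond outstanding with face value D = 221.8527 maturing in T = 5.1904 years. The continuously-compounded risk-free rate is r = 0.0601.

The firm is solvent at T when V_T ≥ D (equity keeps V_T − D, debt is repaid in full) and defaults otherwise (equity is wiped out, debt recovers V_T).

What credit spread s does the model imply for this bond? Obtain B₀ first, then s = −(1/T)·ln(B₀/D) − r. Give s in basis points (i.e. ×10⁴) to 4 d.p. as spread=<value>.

d₁ = [ln(V₀/D) + (r + σ²/2)T] / (σ√T)
   = [ln(369.6052/221.8527) + (0.0601 + 0.5·0.2494²)·5.1904] / (0.2494·√5.1904)
   = [0.510422 + 0.473365] / 0.568194 = 1.731427
d₂ = d₁ − σ√T = 1.731427 − 0.568194 = 1.163233
N(d₁) = 0.958312,  N(d₂) = 0.877633,  e^(−rT) = 0.732023
E₀ = V₀·N(d₁) − D·e^(−rT)·N(d₂)
   = 369.6052·0.958312 − 221.8527·0.732023·0.877633 = 211.668490
B₀ = V₀ − E₀ = 369.6052 − 211.668490 = 157.936710
spread = −(1/T)·ln(B₀/D) − r = −(1/5.1904)·ln(157.936710/221.8527) − 0.0601 = 0.00537073
in basis points: 0.00537073 × 10⁴ = 53.7073 bp

spread=53.7073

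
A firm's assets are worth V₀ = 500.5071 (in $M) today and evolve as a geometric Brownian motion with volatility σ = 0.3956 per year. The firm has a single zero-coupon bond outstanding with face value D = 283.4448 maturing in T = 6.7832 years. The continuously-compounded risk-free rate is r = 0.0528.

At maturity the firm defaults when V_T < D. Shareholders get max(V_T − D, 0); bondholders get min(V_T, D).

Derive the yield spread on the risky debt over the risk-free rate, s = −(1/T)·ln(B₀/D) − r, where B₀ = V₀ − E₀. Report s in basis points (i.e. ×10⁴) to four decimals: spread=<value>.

spread=242.7802

d₁ = [ln(V₀/D) + (r + σ²/2)T] / (σ√T)
   = [ln(500.5071/283.4448) + (0.0528 + 0.5·0.3956²)·6.7832] / (0.3956·√6.7832)
   = [0.568604 + 0.888936] / 1.030323 = 1.414644
d₂ = d₁ − σ√T = 1.414644 − 1.030323 = 0.384320
N(d₁) = 0.921414,  N(d₂) = 0.649629,  e^(−rT) = 0.698966
E₀ = V₀·N(d₁) − D·e^(−rT)·N(d₂)
   = 500.5071·0.921414 − 283.4448·0.698966·0.649629 = 332.470507
B₀ = V₀ − E₀ = 500.5071 − 332.470507 = 168.036593
spread = −(1/T)·ln(B₀/D) − r = −(1/6.7832)·ln(168.036593/283.4448) − 0.0528 = 0.02427802
in basis points: 0.02427802 × 10⁴ = 242.7802 bp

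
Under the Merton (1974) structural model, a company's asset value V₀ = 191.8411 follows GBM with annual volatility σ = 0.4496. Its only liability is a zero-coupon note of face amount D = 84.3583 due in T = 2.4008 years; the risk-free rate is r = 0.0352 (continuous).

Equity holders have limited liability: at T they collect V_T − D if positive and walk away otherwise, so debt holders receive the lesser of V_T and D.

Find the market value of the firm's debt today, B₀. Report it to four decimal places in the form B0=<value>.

B0=73.8185

d₁ = [ln(V₀/D) + (r + σ²/2)T] / (σ√T)
   = [ln(191.8411/84.3583) + (0.0352 + 0.5·0.4496²)·2.4008] / (0.4496·√2.4008)
   = [0.821594 + 0.327157] / 0.696633 = 1.649004
d₂ = d₁ − σ√T = 1.649004 − 0.696633 = 0.952371
N(d₁) = 0.950427,  N(d₂) = 0.829546,  e^(−rT) = 0.918964
E₀ = V₀·N(d₁) − D·e^(−rT)·N(d₂)
   = 191.8411·0.950427 − 84.3583·0.918964·0.829546 = 118.022649
B₀ = V₀ − E₀ = 191.8411 − 118.022649 = 73.818451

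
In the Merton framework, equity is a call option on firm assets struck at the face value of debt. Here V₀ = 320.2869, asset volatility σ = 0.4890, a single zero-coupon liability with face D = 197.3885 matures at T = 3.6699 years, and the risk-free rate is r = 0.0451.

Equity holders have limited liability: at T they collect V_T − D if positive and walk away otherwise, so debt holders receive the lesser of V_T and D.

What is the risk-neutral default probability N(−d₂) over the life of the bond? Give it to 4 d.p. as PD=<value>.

PD=0.4110

d₁ = [ln(V₀/D) + (r + σ²/2)T] / (σ√T)
   = [ln(320.2869/197.3885) + (0.0451 + 0.5·0.4890²)·3.6699] / (0.4890·√3.6699)
   = [0.484043 + 0.604288] / 0.936776 = 1.161783
d₂ = d₁ − σ√T = 1.161783 − 0.936776 = 0.225006
risk-neutral PD = N(−d₂) = N(-0.225006) = 0.410987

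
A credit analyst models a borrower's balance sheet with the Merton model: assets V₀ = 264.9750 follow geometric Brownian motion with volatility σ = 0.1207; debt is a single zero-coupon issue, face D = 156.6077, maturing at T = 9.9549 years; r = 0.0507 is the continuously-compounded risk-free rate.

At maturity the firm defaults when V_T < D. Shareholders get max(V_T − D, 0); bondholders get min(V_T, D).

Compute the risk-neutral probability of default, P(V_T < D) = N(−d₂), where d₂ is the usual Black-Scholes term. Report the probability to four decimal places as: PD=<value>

PD=0.0059

d₁ = [ln(V₀/D) + (r + σ²/2)T] / (σ√T)
   = [ln(264.9750/156.6077) + (0.0507 + 0.5·0.1207²)·9.9549] / (0.1207·√9.9549)
   = [0.525892 + 0.577227] / 0.380825 = 2.896654
d₂ = d₁ − σ√T = 2.896654 − 0.380825 = 2.515829
risk-neutral PD = N(−d₂) = N(-2.515829) = 0.005938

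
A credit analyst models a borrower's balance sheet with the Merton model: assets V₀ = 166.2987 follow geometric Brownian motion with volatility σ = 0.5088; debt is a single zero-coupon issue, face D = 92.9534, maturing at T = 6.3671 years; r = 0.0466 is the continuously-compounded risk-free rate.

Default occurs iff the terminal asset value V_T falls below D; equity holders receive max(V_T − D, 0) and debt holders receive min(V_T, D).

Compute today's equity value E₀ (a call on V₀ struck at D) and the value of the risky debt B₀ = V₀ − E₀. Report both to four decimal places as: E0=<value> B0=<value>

d₁ = [ln(V₀/D) + (r + σ²/2)T] / (σ√T)
   = [ln(166.2987/92.9534) + (0.0466 + 0.5·0.5088²)·6.3671] / (0.5088·√6.3671)
   = [0.581687 + 1.120856] / 1.283861 = 1.326112
d₂ = d₁ − σ√T = 1.326112 − 1.283861 = 0.042251
N(d₁) = 0.907599,  N(d₂) = 0.516851,  e^(−rT) = 0.743262
E₀ = V₀·N(d₁) − D·e^(−rT)·N(d₂)
   = 166.2987·0.907599 − 92.9534·0.743262·0.516851 = 115.223927
B₀ = V₀ − E₀ = 166.2987 − 115.223927 = 51.074773

E0=115.2239 B0=51.0748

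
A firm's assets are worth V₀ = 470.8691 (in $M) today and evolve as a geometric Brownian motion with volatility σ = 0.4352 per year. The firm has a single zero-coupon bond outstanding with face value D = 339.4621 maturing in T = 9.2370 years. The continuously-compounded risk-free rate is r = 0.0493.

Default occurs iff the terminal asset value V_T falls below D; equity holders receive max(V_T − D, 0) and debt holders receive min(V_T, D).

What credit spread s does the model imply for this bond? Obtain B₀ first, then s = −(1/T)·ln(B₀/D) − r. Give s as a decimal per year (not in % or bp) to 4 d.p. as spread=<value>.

spread=0.0383

d₁ = [ln(V₀/D) + (r + σ²/2)T] / (σ√T)
   = [ln(470.8691/339.4621) + (0.0493 + 0.5·0.4352²)·9.2370] / (0.4352·√9.2370)
   = [0.327218 + 1.330124] / 1.322679 = 1.253019
d₂ = d₁ − σ√T = 1.253019 − 1.322679 = -0.069660
N(d₁) = 0.894901,  N(d₂) = 0.472232,  e^(−rT) = 0.634204
E₀ = V₀·N(d₁) − D·e^(−rT)·N(d₂)
   = 470.8691·0.894901 − 339.4621·0.634204·0.472232 = 319.714946
B₀ = V₀ − E₀ = 470.8691 − 319.714946 = 151.154154
spread = −(1/T)·ln(B₀/D) − r = −(1/9.2370)·ln(151.154154/339.4621) − 0.0493 = 0.03828927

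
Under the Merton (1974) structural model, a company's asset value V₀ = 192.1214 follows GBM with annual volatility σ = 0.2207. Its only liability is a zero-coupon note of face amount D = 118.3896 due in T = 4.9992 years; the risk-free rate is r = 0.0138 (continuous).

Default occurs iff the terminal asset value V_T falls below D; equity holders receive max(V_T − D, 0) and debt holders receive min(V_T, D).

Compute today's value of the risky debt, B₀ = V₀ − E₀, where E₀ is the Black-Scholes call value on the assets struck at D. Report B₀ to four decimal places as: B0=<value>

d₁ = [ln(V₀/D) + (r + σ²/2)T] / (σ√T)
   = [ln(192.1214/118.3896) + (0.0138 + 0.5·0.2207²)·4.9992] / (0.2207·√4.9992)
   = [0.484147 + 0.190741] / 0.493461 = 1.367662
d₂ = d₁ − σ√T = 1.367662 − 0.493461 = 0.874201
N(d₁) = 0.914291,  N(d₂) = 0.808996,  e^(−rT) = 0.933337
E₀ = V₀·N(d₁) − D·e^(−rT)·N(d₂)
   = 192.1214·0.914291 − 118.3896·0.933337·0.808996 = 86.262964
B₀ = V₀ − E₀ = 192.1214 − 86.262964 = 105.858436

B0=105.8584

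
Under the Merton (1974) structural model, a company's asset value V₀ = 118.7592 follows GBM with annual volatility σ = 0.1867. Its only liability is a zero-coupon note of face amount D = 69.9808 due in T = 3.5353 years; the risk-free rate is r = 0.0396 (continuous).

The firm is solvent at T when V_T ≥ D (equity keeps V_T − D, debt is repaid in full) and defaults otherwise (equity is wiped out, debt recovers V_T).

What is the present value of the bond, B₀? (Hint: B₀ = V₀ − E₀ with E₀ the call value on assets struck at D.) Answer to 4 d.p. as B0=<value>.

B0=60.5171

d₁ = [ln(V₀/D) + (r + σ²/2)T] / (σ√T)
   = [ln(118.7592/69.9808) + (0.0396 + 0.5·0.1867²)·3.5353] / (0.1867·√3.5353)
   = [0.528877 + 0.201613] / 0.351041 = 2.080926
d₂ = d₁ − σ√T = 2.080926 − 0.351041 = 1.729885
N(d₁) = 0.981280,  N(d₂) = 0.958175,  e^(−rT) = 0.869360
E₀ = V₀·N(d₁) − D·e^(−rT)·N(d₂)
   = 118.7592·0.981280 − 69.9808·0.869360·0.958175 = 58.242068
B₀ = V₀ − E₀ = 118.7592 − 58.242068 = 60.517132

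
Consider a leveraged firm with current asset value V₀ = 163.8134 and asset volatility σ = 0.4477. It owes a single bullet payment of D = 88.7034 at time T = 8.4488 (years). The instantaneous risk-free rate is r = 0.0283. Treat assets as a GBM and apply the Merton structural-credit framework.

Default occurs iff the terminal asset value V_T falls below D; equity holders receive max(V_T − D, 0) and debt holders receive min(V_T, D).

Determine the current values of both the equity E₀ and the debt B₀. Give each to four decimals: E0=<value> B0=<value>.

E0=113.0740 B0=50.7394

d₁ = [ln(V₀/D) + (r + σ²/2)T] / (σ√T)
   = [ln(163.8134/88.7034) + (0.0283 + 0.5·0.4477²)·8.4488] / (0.4477·√8.4488)
   = [0.613430 + 1.085820] / 1.301322 = 1.305788
d₂ = d₁ − σ√T = 1.305788 − 1.301322 = 0.004466
N(d₁) = 0.904188,  N(d₂) = 0.501782,  e^(−rT) = 0.787335
E₀ = V₀·N(d₁) − D·e^(−rT)·N(d₂)
   = 163.8134·0.904188 − 88.7034·0.787335·0.501782 = 113.073952
B₀ = V₀ − E₀ = 163.8134 − 113.073952 = 50.739448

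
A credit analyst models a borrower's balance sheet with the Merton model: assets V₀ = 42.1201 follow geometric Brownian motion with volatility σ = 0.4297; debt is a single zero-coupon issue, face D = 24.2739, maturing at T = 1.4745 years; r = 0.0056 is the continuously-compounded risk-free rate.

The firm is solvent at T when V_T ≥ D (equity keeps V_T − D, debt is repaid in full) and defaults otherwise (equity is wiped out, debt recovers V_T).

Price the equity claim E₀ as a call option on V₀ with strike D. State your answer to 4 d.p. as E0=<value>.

d₁ = [ln(V₀/D) + (r + σ²/2)T] / (σ√T)
   = [ln(42.1201/24.2739) + (0.0056 + 0.5·0.4297²)·1.4745] / (0.4297·√1.4745)
   = [0.551123 + 0.144385] / 0.521780 = 1.332952
d₂ = d₁ − σ√T = 1.332952 − 0.521780 = 0.811171
N(d₁) = 0.908726,  N(d₂) = 0.791366,  e^(−rT) = 0.991777
E₀ = V₀·N(d₁) − D·e^(−rT)·N(d₂)
   = 42.1201·0.908726 − 24.2739·0.991777·0.791366 = 19.224054

E0=19.2241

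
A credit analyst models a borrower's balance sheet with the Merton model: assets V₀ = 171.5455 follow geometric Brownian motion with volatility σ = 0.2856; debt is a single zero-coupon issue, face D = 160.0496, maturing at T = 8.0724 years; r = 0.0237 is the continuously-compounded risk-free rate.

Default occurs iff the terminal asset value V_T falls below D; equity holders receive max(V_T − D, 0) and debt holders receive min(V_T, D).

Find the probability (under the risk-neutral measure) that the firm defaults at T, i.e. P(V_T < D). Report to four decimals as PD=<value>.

PD=0.5337

d₁ = [ln(V₀/D) + (r + σ²/2)T] / (σ√T)
   = [ln(171.5455/160.0496) + (0.0237 + 0.5·0.2856²)·8.0724] / (0.2856·√8.0724)
   = [0.069365 + 0.520538] / 0.811446 = 0.726977
d₂ = d₁ − σ√T = 0.726977 − 0.811446 = -0.084468
risk-neutral PD = N(−d₂) = N(0.084468) = 0.533658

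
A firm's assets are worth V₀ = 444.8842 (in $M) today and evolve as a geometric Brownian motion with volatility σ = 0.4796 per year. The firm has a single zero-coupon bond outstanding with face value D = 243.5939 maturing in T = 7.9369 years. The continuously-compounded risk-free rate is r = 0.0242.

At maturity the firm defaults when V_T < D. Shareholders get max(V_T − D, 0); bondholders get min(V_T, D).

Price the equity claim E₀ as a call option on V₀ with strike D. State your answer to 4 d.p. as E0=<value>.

d₁ = [ln(V₀/D) + (r + σ²/2)T] / (σ√T)
   = [ln(444.8842/243.5939) + (0.0242 + 0.5·0.4796²)·7.9369] / (0.4796·√7.9369)
   = [0.602312 + 1.104881] / 1.351153 = 1.263507
d₂ = d₁ − σ√T = 1.263507 − 1.351153 = -0.087646
N(d₁) = 0.896797,  N(d₂) = 0.465079,  e^(−rT) = 0.825247
E₀ = V₀·N(d₁) − D·e^(−rT)·N(d₂)
   = 444.8842·0.896797 − 243.5939·0.825247·0.465079 = 305.478079

E0=305.4781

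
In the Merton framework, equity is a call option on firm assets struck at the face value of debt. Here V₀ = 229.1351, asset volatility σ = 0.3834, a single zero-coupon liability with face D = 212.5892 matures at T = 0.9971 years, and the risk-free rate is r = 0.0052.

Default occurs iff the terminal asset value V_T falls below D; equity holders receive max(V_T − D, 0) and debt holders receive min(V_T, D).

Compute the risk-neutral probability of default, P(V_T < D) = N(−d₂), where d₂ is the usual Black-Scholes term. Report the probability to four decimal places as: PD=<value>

PD=0.4929

d₁ = [ln(V₀/D) + (r + σ²/2)T] / (σ√T)
   = [ln(229.1351/212.5892) + (0.0052 + 0.5·0.3834²)·0.9971] / (0.3834·√0.9971)
   = [0.074950 + 0.078470] / 0.382844 = 0.400737
d₂ = d₁ − σ√T = 0.400737 − 0.382844 = 0.017893
risk-neutral PD = N(−d₂) = N(-0.017893) = 0.492862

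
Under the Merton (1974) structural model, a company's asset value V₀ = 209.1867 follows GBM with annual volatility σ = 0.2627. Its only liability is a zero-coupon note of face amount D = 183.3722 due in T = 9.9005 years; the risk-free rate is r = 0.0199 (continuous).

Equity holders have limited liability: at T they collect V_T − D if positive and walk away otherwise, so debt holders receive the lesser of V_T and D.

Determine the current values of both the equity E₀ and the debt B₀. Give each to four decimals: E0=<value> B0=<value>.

d₁ = [ln(V₀/D) + (r + σ²/2)T] / (σ√T)
   = [ln(209.1867/183.3722) + (0.0199 + 0.5·0.2627²)·9.9005] / (0.2627·√9.9005)
   = [0.131709 + 0.538643] / 0.826587 = 0.810988
d₂ = d₁ − σ√T = 0.810988 − 0.826587 = -0.015599
N(d₁) = 0.791314,  N(d₂) = 0.493777,  e^(−rT) = 0.821174
E₀ = V₀·N(d₁) − D·e^(−rT)·N(d₂)
   = 209.1867·0.791314 − 183.3722·0.821174·0.493777 = 91.179088
B₀ = V₀ − E₀ = 209.1867 − 91.179088 = 118.007612

E0=91.1791 B0=118.0076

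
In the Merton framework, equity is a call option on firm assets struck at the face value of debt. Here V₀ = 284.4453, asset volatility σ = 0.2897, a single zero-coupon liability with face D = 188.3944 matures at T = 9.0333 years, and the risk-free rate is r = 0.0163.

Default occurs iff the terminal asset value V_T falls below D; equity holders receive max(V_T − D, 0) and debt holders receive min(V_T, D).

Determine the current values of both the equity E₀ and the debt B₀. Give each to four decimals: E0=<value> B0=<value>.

E0=149.8247 B0=134.6206

d₁ = [ln(V₀/D) + (r + σ²/2)T] / (σ√T)
   = [ln(284.4453/188.3944) + (0.0163 + 0.5·0.2897²)·9.0333] / (0.2897·√9.0333)
   = [0.412003 + 0.526308] / 0.870706 = 1.077643
d₂ = d₁ − σ√T = 1.077643 − 0.870706 = 0.206937
N(d₁) = 0.859404,  N(d₂) = 0.581970,  e^(−rT) = 0.863084
E₀ = V₀·N(d₁) − D·e^(−rT)·N(d₂)
   = 284.4453·0.859404 − 188.3944·0.863084·0.581970 = 149.824739
B₀ = V₀ − E₀ = 284.4453 − 149.824739 = 134.620561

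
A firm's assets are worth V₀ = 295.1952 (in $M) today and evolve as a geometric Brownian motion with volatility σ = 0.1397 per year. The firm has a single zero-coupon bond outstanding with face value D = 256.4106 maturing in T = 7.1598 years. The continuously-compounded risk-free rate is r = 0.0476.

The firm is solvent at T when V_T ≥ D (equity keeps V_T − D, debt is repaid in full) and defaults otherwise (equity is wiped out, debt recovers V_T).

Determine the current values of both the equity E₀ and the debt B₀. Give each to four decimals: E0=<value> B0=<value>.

d₁ = [ln(V₀/D) + (r + σ²/2)T] / (σ√T)
   = [ln(295.1952/256.4106) + (0.0476 + 0.5·0.1397²)·7.1598] / (0.1397·√7.1598)
   = [0.140857 + 0.410672] / 0.373807 = 1.475440
d₂ = d₁ − σ√T = 1.475440 − 0.373807 = 1.101633
N(d₁) = 0.929953,  N(d₂) = 0.864689,  e^(−rT) = 0.711197
E₀ = V₀·N(d₁) − D·e^(−rT)·N(d₂)
   = 295.1952·0.929953 − 256.4106·0.711197·0.864689 = 116.834292
B₀ = V₀ − E₀ = 295.1952 − 116.834292 = 178.360908

E0=116.8343 B0=178.3609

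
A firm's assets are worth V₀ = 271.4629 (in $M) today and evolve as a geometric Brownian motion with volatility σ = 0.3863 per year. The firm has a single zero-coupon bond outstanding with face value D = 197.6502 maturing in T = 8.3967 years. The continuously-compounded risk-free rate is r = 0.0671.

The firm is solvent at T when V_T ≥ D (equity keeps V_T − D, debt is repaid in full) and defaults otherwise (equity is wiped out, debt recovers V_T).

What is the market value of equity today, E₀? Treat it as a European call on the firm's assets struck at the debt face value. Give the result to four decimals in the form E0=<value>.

E0=180.9188

d₁ = [ln(V₀/D) + (r + σ²/2)T] / (σ√T)
   = [ln(271.4629/197.6502) + (0.0671 + 0.5·0.3863²)·8.3967] / (0.3863·√8.3967)
   = [0.317327 + 1.189929] / 1.119384 = 1.346504
d₂ = d₁ − σ√T = 1.346504 − 1.119384 = 0.227121
N(d₁) = 0.910930,  N(d₂) = 0.589835,  e^(−rT) = 0.569260
E₀ = V₀·N(d₁) − D·e^(−rT)·N(d₂)
   = 271.4629·0.910930 − 197.6502·0.569260·0.589835 = 180.918846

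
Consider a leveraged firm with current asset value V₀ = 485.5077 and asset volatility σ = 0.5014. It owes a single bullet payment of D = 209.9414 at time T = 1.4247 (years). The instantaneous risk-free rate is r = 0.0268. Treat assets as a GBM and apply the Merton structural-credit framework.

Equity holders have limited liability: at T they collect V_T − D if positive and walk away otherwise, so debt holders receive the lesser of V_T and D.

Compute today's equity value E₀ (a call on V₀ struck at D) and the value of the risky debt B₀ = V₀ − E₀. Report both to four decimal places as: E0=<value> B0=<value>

d₁ = [ln(V₀/D) + (r + σ²/2)T] / (σ√T)
   = [ln(485.5077/209.9414) + (0.0268 + 0.5·0.5014²)·1.4247] / (0.5014·√1.4247)
   = [0.838367 + 0.217268] / 0.598475 = 1.763874
d₂ = d₁ − σ√T = 1.763874 − 0.598475 = 1.165399
N(d₁) = 0.961123,  N(d₂) = 0.878071,  e^(−rT) = 0.962538
E₀ = V₀·N(d₁) − D·e^(−rT)·N(d₂)
   = 485.5077·0.961123 − 209.9414·0.962538·0.878071 = 289.195226
B₀ = V₀ − E₀ = 485.5077 − 289.195226 = 196.312474

E0=289.1952 B0=196.3125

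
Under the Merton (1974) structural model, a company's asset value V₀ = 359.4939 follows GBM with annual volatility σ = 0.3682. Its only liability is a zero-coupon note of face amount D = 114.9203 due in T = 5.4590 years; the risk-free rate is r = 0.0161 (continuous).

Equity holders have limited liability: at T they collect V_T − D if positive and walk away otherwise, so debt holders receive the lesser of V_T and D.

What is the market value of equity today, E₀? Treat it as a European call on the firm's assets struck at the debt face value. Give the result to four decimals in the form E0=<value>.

E0=259.6452

d₁ = [ln(V₀/D) + (r + σ²/2)T] / (σ√T)
   = [ln(359.4939/114.9203) + (0.0161 + 0.5·0.3682²)·5.4590] / (0.3682·√5.4590)
   = [1.140458 + 0.457932] / 0.860281 = 1.857986
d₂ = d₁ − σ√T = 1.857986 − 0.860281 = 0.997705
N(d₁) = 0.968414,  N(d₂) = 0.840789,  e^(−rT) = 0.915862
E₀ = V₀·N(d₁) − D·e^(−rT)·N(d₂)
   = 359.4939·0.968414 − 114.9203·0.915862·0.840789 = 259.645159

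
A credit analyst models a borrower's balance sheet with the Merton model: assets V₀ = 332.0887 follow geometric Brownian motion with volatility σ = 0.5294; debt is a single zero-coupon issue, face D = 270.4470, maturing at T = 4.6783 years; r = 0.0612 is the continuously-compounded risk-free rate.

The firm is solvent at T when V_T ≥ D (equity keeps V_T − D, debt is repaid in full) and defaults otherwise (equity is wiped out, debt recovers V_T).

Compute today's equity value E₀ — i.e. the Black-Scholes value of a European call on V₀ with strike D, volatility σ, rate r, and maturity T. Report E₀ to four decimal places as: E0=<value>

E0=189.5577

d₁ = [ln(V₀/D) + (r + σ²/2)T] / (σ√T)
   = [ln(332.0887/270.4470) + (0.0612 + 0.5·0.5294²)·4.6783] / (0.5294·√4.6783)
   = [0.205326 + 0.941892] / 1.145059 = 1.001886
d₂ = d₁ − σ√T = 1.001886 − 1.145059 = -0.143174
N(d₁) = 0.841801,  N(d₂) = 0.443076,  e^(−rT) = 0.751028
E₀ = V₀·N(d₁) − D·e^(−rT)·N(d₂)
   = 332.0887·0.841801 − 270.4470·0.751028·0.443076 = 189.557706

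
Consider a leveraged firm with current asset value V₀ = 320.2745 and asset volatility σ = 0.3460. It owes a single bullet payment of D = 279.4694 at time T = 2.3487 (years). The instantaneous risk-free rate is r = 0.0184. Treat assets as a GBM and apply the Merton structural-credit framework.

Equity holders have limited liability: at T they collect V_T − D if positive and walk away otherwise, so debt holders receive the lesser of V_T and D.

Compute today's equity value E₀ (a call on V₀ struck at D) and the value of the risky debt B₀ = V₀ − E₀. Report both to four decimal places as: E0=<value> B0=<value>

d₁ = [ln(V₀/D) + (r + σ²/2)T] / (σ√T)
   = [ln(320.2745/279.4694) + (0.0184 + 0.5·0.3460²)·2.3487] / (0.3460·√2.3487)
   = [0.136286 + 0.183805] / 0.530261 = 0.603646
d₂ = d₁ − σ√T = 0.603646 − 0.530261 = 0.073385
N(d₁) = 0.726961,  N(d₂) = 0.529250,  e^(−rT) = 0.957704
E₀ = V₀·N(d₁) − D·e^(−rT)·N(d₂)
   = 320.2745·0.726961 − 279.4694·0.957704·0.529250 = 91.173622
B₀ = V₀ − E₀ = 320.2745 − 91.173622 = 229.100878

E0=91.1736 B0=229.1009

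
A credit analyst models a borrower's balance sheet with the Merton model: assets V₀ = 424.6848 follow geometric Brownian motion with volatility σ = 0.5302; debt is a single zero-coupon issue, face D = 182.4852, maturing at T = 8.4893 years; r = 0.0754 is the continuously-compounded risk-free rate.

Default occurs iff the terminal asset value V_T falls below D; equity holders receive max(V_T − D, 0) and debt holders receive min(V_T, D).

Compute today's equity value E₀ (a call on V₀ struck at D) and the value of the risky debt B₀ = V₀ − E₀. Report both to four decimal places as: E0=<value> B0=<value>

E0=351.7521 B0=72.9327

d₁ = [ln(V₀/D) + (r + σ²/2)T] / (σ√T)
   = [ln(424.6848/182.4852) + (0.0754 + 0.5·0.5302²)·8.4893] / (0.5302·√8.4893)
   = [0.844678 + 1.833315] / 1.544812 = 1.733540
d₂ = d₁ − σ√T = 1.733540 − 1.544812 = 0.188728
N(d₁) = 0.958500,  N(d₂) = 0.574847,  e^(−rT) = 0.527243
E₀ = V₀·N(d₁) − D·e^(−rT)·N(d₂)
   = 424.6848·0.958500 − 182.4852·0.527243·0.574847 = 351.752058
B₀ = V₀ − E₀ = 424.6848 − 351.752058 = 72.932742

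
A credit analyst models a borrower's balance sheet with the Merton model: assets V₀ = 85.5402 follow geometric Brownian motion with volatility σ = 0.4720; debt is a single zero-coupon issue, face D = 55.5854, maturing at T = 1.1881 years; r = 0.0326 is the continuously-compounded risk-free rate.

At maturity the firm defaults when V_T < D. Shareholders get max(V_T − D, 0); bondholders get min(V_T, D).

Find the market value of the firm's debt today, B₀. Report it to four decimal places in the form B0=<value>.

d₁ = [ln(V₀/D) + (r + σ²/2)T] / (σ√T)
   = [ln(85.5402/55.5854) + (0.0326 + 0.5·0.4720²)·1.1881] / (0.4720·√1.1881)
   = [0.431066 + 0.171077] / 0.514480 = 1.170391
d₂ = d₁ − σ√T = 1.170391 − 0.514480 = 0.655911
N(d₁) = 0.879078,  N(d₂) = 0.744059,  e^(−rT) = 0.962008
E₀ = V₀·N(d₁) − D·e^(−rT)·N(d₂)
   = 85.5402·0.879078 − 55.5854·0.962008·0.744059 = 35.408975
B₀ = V₀ − E₀ = 85.5402 − 35.408975 = 50.131225

B0=50.1312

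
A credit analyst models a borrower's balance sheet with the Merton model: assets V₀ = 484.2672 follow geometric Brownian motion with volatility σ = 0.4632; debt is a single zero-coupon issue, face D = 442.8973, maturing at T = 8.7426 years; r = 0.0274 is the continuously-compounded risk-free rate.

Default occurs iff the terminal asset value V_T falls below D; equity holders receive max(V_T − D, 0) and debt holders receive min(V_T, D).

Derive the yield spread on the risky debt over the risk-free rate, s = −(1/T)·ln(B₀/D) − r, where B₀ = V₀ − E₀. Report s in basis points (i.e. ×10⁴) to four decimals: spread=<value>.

spread=633.1776

d₁ = [ln(V₀/D) + (r + σ²/2)T] / (σ√T)
   = [ln(484.2672/442.8973) + (0.0274 + 0.5·0.4632²)·8.7426] / (0.4632·√8.7426)
   = [0.089299 + 1.177428] / 1.369585 = 0.924899
d₂ = d₁ − σ√T = 0.924899 − 1.369585 = -0.444686
N(d₁) = 0.822491,  N(d₂) = 0.328273,  e^(−rT) = 0.786984
E₀ = V₀·N(d₁) − D·e^(−rT)·N(d₂)
   = 484.2672·0.822491 − 442.8973·0.786984·0.328273 = 283.884550
B₀ = V₀ − E₀ = 484.2672 − 283.884550 = 200.382650
spread = −(1/T)·ln(B₀/D) − r = −(1/8.7426)·ln(200.382650/442.8973) − 0.0274 = 0.06331776
in basis points: 0.06331776 × 10⁴ = 633.1776 bp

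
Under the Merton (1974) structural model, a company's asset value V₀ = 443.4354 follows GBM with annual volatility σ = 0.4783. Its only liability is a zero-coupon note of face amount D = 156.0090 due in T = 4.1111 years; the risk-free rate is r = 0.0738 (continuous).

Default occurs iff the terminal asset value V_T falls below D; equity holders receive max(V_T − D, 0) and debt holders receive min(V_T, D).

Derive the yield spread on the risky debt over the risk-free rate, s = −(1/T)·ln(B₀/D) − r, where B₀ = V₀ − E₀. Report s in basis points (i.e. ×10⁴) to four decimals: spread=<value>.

spread=165.1890

d₁ = [ln(V₀/D) + (r + σ²/2)T] / (σ√T)
   = [ln(443.4354/156.0090) + (0.0738 + 0.5·0.4783²)·4.1111] / (0.4783·√4.1111)
   = [1.044638 + 0.773649] / 0.969794 = 1.874922
d₂ = d₁ − σ√T = 1.874922 − 0.969794 = 0.905128
N(d₁) = 0.969598,  N(d₂) = 0.817301,  e^(−rT) = 0.738304
E₀ = V₀·N(d₁) − D·e^(−rT)·N(d₂)
   = 443.4354·0.969598 − 156.0090·0.738304·0.817301 = 335.815706
B₀ = V₀ − E₀ = 443.4354 − 335.815706 = 107.619694
spread = −(1/T)·ln(B₀/D) − r = −(1/4.1111)·ln(107.619694/156.0090) − 0.0738 = 0.01651890
in basis points: 0.01651890 × 10⁴ = 165.1890 bp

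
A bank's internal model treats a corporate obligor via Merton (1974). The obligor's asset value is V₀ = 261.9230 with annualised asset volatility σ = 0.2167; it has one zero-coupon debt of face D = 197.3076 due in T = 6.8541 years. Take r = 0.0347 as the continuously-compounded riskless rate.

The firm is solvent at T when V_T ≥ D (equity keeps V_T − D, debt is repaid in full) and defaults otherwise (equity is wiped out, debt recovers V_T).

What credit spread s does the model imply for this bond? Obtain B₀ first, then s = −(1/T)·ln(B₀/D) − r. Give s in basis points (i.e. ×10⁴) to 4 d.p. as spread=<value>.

d₁ = [ln(V₀/D) + (r + σ²/2)T] / (σ√T)
   = [ln(261.9230/197.3076) + (0.0347 + 0.5·0.2167²)·6.8541] / (0.2167·√6.8541)
   = [0.283287 + 0.398768] / 0.567328 = 1.202223
d₂ = d₁ − σ√T = 1.202223 − 0.567328 = 0.634895
N(d₁) = 0.885361,  N(d₂) = 0.737251,  e^(−rT) = 0.788331
E₀ = V₀·N(d₁) − D·e^(−rT)·N(d₂)
   = 261.9230·0.885361 − 197.3076·0.788331·0.737251 = 117.221689
B₀ = V₀ − E₀ = 261.9230 − 117.221689 = 144.701311
spread = −(1/T)·ln(B₀/D) − r = −(1/6.8541)·ln(144.701311/197.3076) − 0.0347 = 0.01054186
in basis points: 0.01054186 × 10⁴ = 105.4186 bp

spread=105.4186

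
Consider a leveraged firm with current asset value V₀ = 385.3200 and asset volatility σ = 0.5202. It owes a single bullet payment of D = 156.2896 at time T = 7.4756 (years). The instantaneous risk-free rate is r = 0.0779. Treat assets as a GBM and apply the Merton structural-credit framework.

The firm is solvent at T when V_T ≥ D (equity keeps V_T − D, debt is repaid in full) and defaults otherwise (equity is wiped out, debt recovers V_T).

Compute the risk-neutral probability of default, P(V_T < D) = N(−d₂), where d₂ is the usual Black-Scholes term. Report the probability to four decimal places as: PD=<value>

PD=0.3697

d₁ = [ln(V₀/D) + (r + σ²/2)T] / (σ√T)
   = [ln(385.3200/156.2896) + (0.0779 + 0.5·0.5202²)·7.4756] / (0.5202·√7.4756)
   = [0.902363 + 1.593828] / 1.422307 = 1.755030
d₂ = d₁ − σ√T = 1.755030 − 1.422307 = 0.332723
risk-neutral PD = N(−d₂) = N(-0.332723) = 0.369672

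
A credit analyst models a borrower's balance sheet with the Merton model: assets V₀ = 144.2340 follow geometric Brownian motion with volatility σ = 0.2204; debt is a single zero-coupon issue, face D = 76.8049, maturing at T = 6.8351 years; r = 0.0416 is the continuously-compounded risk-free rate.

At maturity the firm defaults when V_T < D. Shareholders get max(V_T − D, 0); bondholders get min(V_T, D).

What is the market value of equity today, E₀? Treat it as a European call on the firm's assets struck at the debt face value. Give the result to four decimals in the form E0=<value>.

E0=87.6601

d₁ = [ln(V₀/D) + (r + σ²/2)T] / (σ√T)
   = [ln(144.2340/76.8049) + (0.0416 + 0.5·0.2204²)·6.8351] / (0.2204·√6.8351)
   = [0.630169 + 0.450352] / 0.576214 = 1.875205
d₂ = d₁ − σ√T = 1.875205 − 0.576214 = 1.298991
N(d₁) = 0.969618,  N(d₂) = 0.903027,  e^(−rT) = 0.752511
E₀ = V₀·N(d₁) − D·e^(−rT)·N(d₂)
   = 144.2340·0.969618 − 76.8049·0.752511·0.903027 = 87.660074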